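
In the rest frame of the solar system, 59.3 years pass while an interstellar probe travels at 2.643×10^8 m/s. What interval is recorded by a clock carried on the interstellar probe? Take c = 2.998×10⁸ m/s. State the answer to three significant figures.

28.0 years

β = v/c = (2.643×10^8 m/s)/(2.998×10⁸ m/s) = 0.881588.
With β = 0.881588, γ = 1/√(1 − 0.881588²) = 1/√0.2228026 = 2.1186.
The moving clock records proper time: Δτ = Δt/γ = 59.3/2.1186 = 28.0 years.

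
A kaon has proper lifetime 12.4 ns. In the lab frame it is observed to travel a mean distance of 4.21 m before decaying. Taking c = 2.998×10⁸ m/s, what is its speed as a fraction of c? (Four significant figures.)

Let x = d/(cτ) = 4.210 m / (2.998×10⁸ m/s × 1.240×10^-8 s) = 1.1325. Since d = βγcτ, x = βγ = β/√(1−β²).
Solving: β² = x²/(1+x²) = 1.28256/2.28256 = 0.561895, so β = 0.7496.

0.7496c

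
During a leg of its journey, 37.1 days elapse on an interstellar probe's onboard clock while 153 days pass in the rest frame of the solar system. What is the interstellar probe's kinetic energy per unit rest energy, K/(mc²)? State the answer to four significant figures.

3.124

The time-dilation ratio gives γ = 153/37.1 = 4.12399.
K/(mc²) = γ − 1 = 4.12399 − 1 = 3.124.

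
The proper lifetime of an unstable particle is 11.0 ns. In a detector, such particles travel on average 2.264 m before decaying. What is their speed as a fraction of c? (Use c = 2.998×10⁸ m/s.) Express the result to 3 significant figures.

0.566c

d = βγcτ ⇒ βγ = d/(cτ) = 2.264 m / (3.2978 m) = 0.68652.
β = (βγ)/√(1+(βγ)²) = 0.68652/√1.47131 = 0.566.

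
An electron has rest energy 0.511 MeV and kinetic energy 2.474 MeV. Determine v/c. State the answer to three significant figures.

0.985

γ = 1 + K/(mc²) = 1 + 2.474/0.511 = 5.8415.
β = √(1 − 1/γ²) = √(1 − 0.0293056) = √0.9706944 = 0.985.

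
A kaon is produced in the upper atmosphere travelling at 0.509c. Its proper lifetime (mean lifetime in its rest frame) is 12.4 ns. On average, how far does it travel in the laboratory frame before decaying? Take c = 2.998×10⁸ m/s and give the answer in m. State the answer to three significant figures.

2.20 m

With β = 0.509, γ = 1/√(1 − 0.509²) = 1/√0.740919 = 1.1618.
Lab-frame lifetime: Δt = γτ = 1.1618 × 12.4 ns = 14.406 ns.
Distance: d = vΔt = 0.509 × 2.998×10⁸ m/s × 1.4406×10^-8 s = 2.20 m.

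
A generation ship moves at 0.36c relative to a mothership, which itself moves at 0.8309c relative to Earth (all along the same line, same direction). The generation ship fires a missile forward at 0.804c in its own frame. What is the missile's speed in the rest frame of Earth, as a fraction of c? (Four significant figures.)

0.9906c

Compose velocities in two stages. Stage 1 (into S'): u₁ = (0.804+0.36)/(1+0.804×0.36) = 0.90272.
Stage 2 (into S): u = (0.90272+0.8309)/(1+0.90272×0.8309) = 0.9906, so the speed is 0.9906c.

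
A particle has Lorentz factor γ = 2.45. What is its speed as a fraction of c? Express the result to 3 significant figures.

β = √(1 − 1/γ²) = √(1 − 1/6.0025) = √0.833403 = 0.913.

0.913c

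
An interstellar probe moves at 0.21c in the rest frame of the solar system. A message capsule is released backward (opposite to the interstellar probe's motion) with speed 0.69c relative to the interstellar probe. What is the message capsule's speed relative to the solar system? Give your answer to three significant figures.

0.561c

In units of c, u = (u' + v)/(1 + u'v) with u' = −0.69 and v = 0.21.
Numerator: −0.69 + 0.21 = −0.48. Denominator: 1 + (−0.69)(0.21) = 0.8551.
u = −0.48/0.8551 = −0.56134, so the speed is 0.561c.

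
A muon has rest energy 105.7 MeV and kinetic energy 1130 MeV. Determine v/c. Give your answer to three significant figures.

K = (γ−1)mc², so γ = 1 + 1130/105.7 = 11.691.
Then v/c = √(1 − γ⁻²) = √(1 − 0.00731639) = √0.99268361 = 0.996.

0.996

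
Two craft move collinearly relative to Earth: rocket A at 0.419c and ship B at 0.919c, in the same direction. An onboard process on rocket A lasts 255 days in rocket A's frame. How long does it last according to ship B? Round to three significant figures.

Transform rocket A's velocity into ship B's frame: (0.419 − 0.919)/(1 − 0.419·0.919) = −0.5/0.614939, so the relative speed is 0.81309c.
At |u| = 0.81309c, γ = (1 − 0.661115)^(−1/2) = 1.7178.
The clock on rocket A records proper time, so ship B measures Δt = γΔτ = 1.7178 × 255 = 438 days.

438 days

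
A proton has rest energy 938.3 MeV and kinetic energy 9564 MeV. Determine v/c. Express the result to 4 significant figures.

0.9960

K = (γ−1)mc², so γ = 1 + 9564/938.3 = 11.193.
Then v/c = √(1 − γ⁻²) = √(1 − 0.00798191) = √0.99201809 = 0.9960.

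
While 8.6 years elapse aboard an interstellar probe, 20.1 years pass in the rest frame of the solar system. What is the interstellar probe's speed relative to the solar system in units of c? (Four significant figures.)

0.9038c

γ = Δt/Δτ = 20.1/8.6 = 2.3372.
β = √(1 − 1/γ²) = √(1 − 0.183066) = √0.816934 = 0.9038.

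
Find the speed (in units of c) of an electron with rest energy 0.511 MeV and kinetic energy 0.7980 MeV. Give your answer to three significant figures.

γ = 1 + K/(mc²) = 1 + 0.7980/0.511 = 2.5616.
β = √(1 − 1/γ²) = √(1 − 0.152397) = √0.847603 = 0.921.

0.921c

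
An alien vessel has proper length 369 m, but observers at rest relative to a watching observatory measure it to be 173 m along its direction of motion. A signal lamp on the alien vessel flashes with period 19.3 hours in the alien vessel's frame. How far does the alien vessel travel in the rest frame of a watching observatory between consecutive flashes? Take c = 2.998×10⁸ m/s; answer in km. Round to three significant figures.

3.92×10^10 km

Length contraction gives γ = L₀/L = 369/173 = 2.13295.
β = √(1 − 1/γ²) = 0.88329. Lab-frame period = γτ = 2.13295×19.3 hours = 41.166 hours. Distance = βc × γτ = 0.88329 × 2.998×10⁸ m/s × 148197.6 s = 3.9244×10^13 m = 3.92×10^10 km.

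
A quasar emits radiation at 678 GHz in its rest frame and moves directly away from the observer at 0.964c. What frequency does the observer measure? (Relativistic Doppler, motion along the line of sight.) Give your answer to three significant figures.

91.8 GHz

Relativistic Doppler (source moving away): f_obs = f_src · √((1−β)/(1+β)).
With β = 0.964: factor = √(0.036/1.964) = 0.13539.
f_obs = 678 × 0.13539 = 91.8 GHz.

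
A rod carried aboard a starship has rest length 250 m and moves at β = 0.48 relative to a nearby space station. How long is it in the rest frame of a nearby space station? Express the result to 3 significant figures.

γ = 1/√(1 − β²) = 1/√(1 − 0.2304) = 1/√0.7696 = 1/0.877268 = 1.1399.
Length contraction: L = L₀/γ = 250/1.1399 = 219 m.

219 m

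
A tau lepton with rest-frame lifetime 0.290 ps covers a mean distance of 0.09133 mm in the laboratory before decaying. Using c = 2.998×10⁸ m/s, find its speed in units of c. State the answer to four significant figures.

Lab distance = (lab lifetime)·v = γτ·βc, so βγ = d/(cτ) = 9.133×10^-5/(2.998×10⁸ × 2.900×10^-13) = 1.0505.
With βγ = 1.0505: γ² = 1 + (βγ)² = 2.10355, and β = (βγ)/γ = 1.0505/1.45036 = 0.7243.

0.7243c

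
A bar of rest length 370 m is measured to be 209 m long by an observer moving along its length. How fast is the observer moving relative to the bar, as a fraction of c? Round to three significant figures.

Length contraction gives γ = L₀/L = 370/209 = 1.7703.
β = √(1 − 1/γ²) = √0.680915 = 0.825.

0.825c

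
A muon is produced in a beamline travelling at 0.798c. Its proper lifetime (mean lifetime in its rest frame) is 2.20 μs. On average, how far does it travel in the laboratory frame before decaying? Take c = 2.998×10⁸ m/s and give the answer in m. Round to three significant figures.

873 m

Lorentz factor: γ = (1 − 0.636804)^(−1/2) = 1.6593.
Lab-frame lifetime: Δt = γτ = 1.6593 × 2.20 μs = 3.6505 μs.
Distance: d = vΔt = 0.798 × 2.998×10⁸ m/s × 3.6505×10^-6 s = 873 m.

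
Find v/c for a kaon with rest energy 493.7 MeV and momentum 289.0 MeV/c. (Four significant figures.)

pc/(mc²) = 289.0/493.7 = 0.58538 = βγ = β/√(1−β²).
So β² = x²/(1 + x²) with x = 0.58538: x² = 0.34267, β² = 0.34267/1.34267 = 0.255215, β = 0.5052.

0.5052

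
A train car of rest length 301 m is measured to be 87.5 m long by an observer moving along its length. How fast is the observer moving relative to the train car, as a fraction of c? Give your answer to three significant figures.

Length contraction gives γ = L₀/L = 301/87.5 = 3.44.
β = √(1 − 1/γ²) = √0.915495 = 0.957.

0.957c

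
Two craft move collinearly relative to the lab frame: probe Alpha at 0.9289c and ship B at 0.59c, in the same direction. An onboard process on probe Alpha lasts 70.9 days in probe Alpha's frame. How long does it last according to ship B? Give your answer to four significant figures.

Transform probe Alpha's velocity into ship B's frame: (0.9289 − 0.59)/(1 − 0.9289·0.59) = 0.3389/0.451949, so the relative speed is 0.74986c.
At |u| = 0.74986c, γ = (1 − 0.56229)^(−1/2) = 1.5115.
The clock on probe Alpha records proper time, so ship B measures Δt = γΔτ = 1.5115 × 70.9 = 107.2 days.

107.2 days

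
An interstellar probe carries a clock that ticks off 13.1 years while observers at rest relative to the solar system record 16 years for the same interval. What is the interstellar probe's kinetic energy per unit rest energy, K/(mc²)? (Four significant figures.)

From Δt = γΔτ: γ = 16/13.1 = 1.22137.
Since K = (γ−1)mc², K/(mc²) = 1.22137 − 1 = 0.2214.

0.2214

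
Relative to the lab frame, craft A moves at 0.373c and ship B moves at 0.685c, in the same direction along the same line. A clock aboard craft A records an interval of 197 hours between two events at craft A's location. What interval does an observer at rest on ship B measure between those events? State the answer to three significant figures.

217 hours

Transform craft A's velocity into ship B's frame: (0.373 − 0.685)/(1 − 0.373·0.685) = −0.312/0.744495, so the relative speed is 0.41908c.
At |u| = 0.41908c, γ = (1 − 0.175628)^(−1/2) = 1.1014.
Craft A's interval is proper; time dilation gives Δt_B = γΔτ = 1.1014 × 197 hours = 217 hours.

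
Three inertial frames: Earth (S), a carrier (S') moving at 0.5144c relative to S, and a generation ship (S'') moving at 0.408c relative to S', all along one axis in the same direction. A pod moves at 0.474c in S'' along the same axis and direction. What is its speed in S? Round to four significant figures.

Apply u = (u'+v)/(1+u'v) twice. Pod in the carrier frame: (0.474+0.408)/(1+0.474·0.408) = 0.882/1.193392 = 0.73907c.
That velocity, transformed to the rest frame of Earth: (0.73907+0.5144)/(1+0.73907·0.5144) = 1.25347/1.380177608 = 0.90819c.

0.9082c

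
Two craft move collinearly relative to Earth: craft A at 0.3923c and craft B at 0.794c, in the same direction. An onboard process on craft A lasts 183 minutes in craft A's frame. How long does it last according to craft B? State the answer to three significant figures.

225 minutes

Transform craft A's velocity into craft B's frame: (0.3923 − 0.794)/(1 − 0.3923·0.794) = −0.4017/0.6885138, so the relative speed is 0.58343c.
γ for this relative speed: γ = 1/√(1 − 0.340391) = 1.2313.
Craft A's interval is proper; time dilation gives Δt_B = γΔτ = 1.2313 × 183 minutes = 225 minutes.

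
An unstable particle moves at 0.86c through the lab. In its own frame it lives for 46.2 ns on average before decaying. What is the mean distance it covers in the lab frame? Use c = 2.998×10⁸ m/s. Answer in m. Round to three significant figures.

γ = 1/√(1 − β²) = 1/√(1 − 0.7396) = 1/√0.2604 = 1/0.510294 = 1.9597.
Lab-frame lifetime: Δt = γτ = 1.9597 × 46.2 ns = 90.538 ns.
Distance: d = vΔt = 0.86 × 2.998×10⁸ m/s × 9.0538×10^-8 s = 23.3 m.

23.3 m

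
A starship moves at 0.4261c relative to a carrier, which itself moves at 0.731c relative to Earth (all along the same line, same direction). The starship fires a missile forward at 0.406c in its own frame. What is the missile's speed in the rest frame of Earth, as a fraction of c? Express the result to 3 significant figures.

Compose velocities in two stages. Stage 1 (into S'): u₁ = (0.406+0.4261)/(1+0.406×0.4261) = 0.70938.
Stage 2 (into S): u = (0.70938+0.731)/(1+0.70938×0.731) = 0.94852, so the speed is 0.949c.

0.949c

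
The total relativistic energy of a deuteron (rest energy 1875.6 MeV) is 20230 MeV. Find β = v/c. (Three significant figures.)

0.996

γ = E/(mc²) = 20230/1875.6 = 10.786.
β = √(1 − 1/γ²) = √(1 − 0.00859566) = √0.99140434 = 0.996.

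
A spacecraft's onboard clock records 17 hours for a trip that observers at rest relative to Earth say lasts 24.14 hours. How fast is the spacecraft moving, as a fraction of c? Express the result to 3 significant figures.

0.710c

γ = Δt/Δτ = 24.14/17 = 1.42.
β = √(1 − 1/γ²) = √(1 − 0.495933) = √0.504067 = 0.710.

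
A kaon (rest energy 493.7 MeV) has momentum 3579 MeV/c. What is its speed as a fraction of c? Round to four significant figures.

βγ = pc/(mc²) = 3579/493.7 = 7.2493.
Since γ² = 1 + (βγ)² = 53.5524, γ = √53.5524 = 7.31795, and β = (βγ)/γ = 7.2493/7.31795 = 0.9906.

0.9906c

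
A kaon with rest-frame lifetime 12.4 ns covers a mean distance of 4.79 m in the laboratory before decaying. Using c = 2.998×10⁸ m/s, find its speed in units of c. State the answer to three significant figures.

0.790c

Let x = d/(cτ) = 4.790 m / (2.998×10⁸ m/s × 1.240×10^-8 s) = 1.2885. Since d = βγcτ, x = βγ = β/√(1−β²).
Solving: β² = x²/(1+x²) = 1.66023/2.66023 = 0.624093, so β = 0.790.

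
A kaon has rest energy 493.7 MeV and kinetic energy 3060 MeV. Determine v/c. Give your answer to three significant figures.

0.990

γ = 1 + K/(mc²) = 1 + 3060/493.7 = 7.1981.
β = √(1 − 1/γ²) = √(1 − 0.0193003) = √0.9806997 = 0.990.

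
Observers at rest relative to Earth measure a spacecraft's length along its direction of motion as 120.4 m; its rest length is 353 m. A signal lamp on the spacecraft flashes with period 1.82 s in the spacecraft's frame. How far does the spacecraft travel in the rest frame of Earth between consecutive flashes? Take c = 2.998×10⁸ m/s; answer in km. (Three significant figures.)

1.50×10^6 km

Length contraction gives γ = L₀/L = 353/120.4 = 2.93189.
β = √(1 − 1/γ²) = 0.94004. Lab-frame period = γτ = 2.93189×1.82 s = 5.336 s. Distance = βc × γτ = 0.94004 × 2.998×10⁸ m/s × 5.336 s = 1.5038×10^9 m = 1.50×10^6 km.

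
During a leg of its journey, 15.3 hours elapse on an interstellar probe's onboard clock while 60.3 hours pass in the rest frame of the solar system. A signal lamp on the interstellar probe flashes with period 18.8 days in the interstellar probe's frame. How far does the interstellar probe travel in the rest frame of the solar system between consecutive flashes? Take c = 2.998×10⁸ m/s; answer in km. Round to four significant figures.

The time-dilation ratio gives γ = 60.3/15.3 = 3.94118.
β = √(1 − 1/γ²) = 0.96727. Lab-frame period = γτ = 3.94118×18.8 days = 74.094 days. Distance = βc × γτ = 0.96727 × 2.998×10⁸ m/s × 6401721.6 s = 1.8564×10^15 m = 1.856×10^12 km.

1.856×10^12 km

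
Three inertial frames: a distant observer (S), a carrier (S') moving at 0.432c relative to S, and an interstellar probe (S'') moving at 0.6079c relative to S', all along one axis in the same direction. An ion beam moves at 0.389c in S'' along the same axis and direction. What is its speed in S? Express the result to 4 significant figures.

First combine the ion beam and interstellar probe (S''→S'): u₁ = (0.389 + 0.6079)/(1 + 0.389×0.6079) = 0.9969/1.2364731 = 0.80624.
Then combine with the carrier (S'→S): u = (0.80624 + 0.432)/(1 + 0.80624×0.432) = 1.23824/1.34829568 = 0.91837.

0.9184c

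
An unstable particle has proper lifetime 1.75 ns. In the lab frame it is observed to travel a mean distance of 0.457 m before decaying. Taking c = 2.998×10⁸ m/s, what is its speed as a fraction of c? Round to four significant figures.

d = βγcτ ⇒ βγ = d/(cτ) = 0.4570 m / (0.52465 m) = 0.87106.
β = (βγ)/√(1+(βγ)²) = 0.87106/√1.758746 = 0.6568.

0.6568c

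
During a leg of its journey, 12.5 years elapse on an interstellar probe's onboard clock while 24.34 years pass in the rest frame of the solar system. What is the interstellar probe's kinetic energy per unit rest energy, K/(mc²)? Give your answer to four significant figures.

0.9472

γ = Δt/Δτ = 24.34/12.5 = 1.9472.
Since K = (γ−1)mc², K/(mc²) = 1.9472 − 1 = 0.9472.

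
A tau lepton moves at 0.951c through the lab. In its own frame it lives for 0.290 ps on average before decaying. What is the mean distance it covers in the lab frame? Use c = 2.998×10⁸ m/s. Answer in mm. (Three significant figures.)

γ = 1/√(1 − β²) = 1/√(1 − 0.904401) = 1/√0.095599 = 1/0.309191 = 3.2342.
Lab-frame lifetime: Δt = γτ = 3.2342 × 0.290 ps = 0.93792 ps.
Distance: d = vΔt = 0.951 × 2.998×10⁸ m/s × 9.3792×10^-13 s = 2.67×10^-4 m = 0.267 mm.

0.267 mm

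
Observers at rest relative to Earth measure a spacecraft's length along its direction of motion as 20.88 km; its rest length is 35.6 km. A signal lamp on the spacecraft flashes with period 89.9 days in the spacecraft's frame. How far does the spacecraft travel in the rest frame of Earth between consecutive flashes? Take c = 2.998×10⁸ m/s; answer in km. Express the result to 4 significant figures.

3.216×10^12 km

Length contraction gives γ = L₀/L = 35.6/20.88 = 1.70498.
β = √(1 − 1/γ²) = 0.80994. Lab-frame period = γτ = 1.70498×89.9 days = 153.28 days. Distance = βc × γτ = 0.80994 × 2.998×10⁸ m/s × 13243392 s = 3.2158×10^15 m = 3.216×10^12 km.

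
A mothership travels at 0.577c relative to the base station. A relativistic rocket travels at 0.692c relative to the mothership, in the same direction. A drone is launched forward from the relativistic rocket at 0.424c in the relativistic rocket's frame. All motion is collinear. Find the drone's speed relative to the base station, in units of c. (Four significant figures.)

Compose velocities in two stages. Stage 1 (into S'): u₁ = (0.424+0.692)/(1+0.424×0.692) = 0.86284.
Stage 2 (into S): u = (0.86284+0.577)/(1+0.86284×0.577) = 0.96127, so the speed is 0.9613c.

0.9613c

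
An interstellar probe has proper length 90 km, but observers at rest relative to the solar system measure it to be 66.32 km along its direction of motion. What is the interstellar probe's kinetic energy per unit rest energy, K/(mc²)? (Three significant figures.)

0.357

Length contraction gives γ = L₀/L = 90/66.32 = 1.35706.
Since K = (γ−1)mc², K/(mc²) = 1.35706 − 1 = 0.357.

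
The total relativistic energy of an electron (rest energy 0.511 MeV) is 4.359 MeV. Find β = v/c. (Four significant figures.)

γ = E/(mc²) = 4.359/0.511 = 8.5303.
β = √(1 − 1/γ²) = √(1 − 0.0137427) = √0.9862573 = 0.9931.

0.9931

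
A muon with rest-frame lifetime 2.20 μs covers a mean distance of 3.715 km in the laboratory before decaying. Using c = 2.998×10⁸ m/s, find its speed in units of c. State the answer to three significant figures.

0.985c

Let x = d/(cτ) = 3715 m / (2.998×10⁸ m/s × 2.200×10^-6 s) = 5.6325. Since d = βγcτ, x = βγ = β/√(1−β²).
Solving: β² = x²/(1+x²) = 31.7251/32.7251 = 0.969442, so β = 0.985.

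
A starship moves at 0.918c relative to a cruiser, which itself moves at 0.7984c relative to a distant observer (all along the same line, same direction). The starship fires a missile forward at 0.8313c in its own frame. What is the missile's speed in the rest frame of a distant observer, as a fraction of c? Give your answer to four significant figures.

Apply u = (u'+v)/(1+u'v) twice. Missile in the cruiser frame: (0.8313+0.918)/(1+0.8313·0.918) = 1.7493/1.7631334 = 0.99215c.
That velocity, transformed to the rest frame of a distant observer: (0.99215+0.7984)/(1+0.99215·0.7984) = 1.79055/1.79213256 = 0.99912c.

0.9991c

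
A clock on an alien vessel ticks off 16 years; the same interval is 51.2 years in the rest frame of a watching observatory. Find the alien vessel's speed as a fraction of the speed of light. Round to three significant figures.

γ = Δt/Δτ = 51.2/16 = 3.2.
β = √(1 − 1/γ²) = √(1 − 0.0976562) = √0.9023438 = 0.950.

0.950c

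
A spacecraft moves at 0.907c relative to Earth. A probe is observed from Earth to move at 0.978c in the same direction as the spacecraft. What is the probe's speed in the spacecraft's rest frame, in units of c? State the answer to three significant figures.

0.629c

Transform to the spacecraft's frame: u' = (u − v)/(1 − uv/c²).
u' = (0.978 − 0.907)/(1 − 0.978×0.907) = 0.071/0.112954 = 0.62857.
Speed in the spacecraft's frame: 0.629c (in the same direction).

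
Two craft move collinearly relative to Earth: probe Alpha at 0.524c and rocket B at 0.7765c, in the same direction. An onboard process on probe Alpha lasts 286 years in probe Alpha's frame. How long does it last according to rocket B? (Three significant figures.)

Speed of probe Alpha in rocket B's frame: u = (v_A − v_B)/(1 − v_A v_B/c²) = (0.524 − 0.7765)/(1 − 0.524×0.7765) = −0.2525/0.593114 = −0.42572; |u| = 0.42572c.
At |u| = 0.42572c, γ = (1 − 0.181238)^(−1/2) = 1.1051.
Probe Alpha's interval is proper; time dilation gives Δt_B = γΔτ = 1.1051 × 286 years = 316 years.

316 years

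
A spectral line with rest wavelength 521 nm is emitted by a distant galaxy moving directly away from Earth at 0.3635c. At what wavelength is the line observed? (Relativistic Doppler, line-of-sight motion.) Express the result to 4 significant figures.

Relativistic Doppler for wavelength: λ_obs = λ_src · √((1+β)/(1−β)).
With β = 0.3635: factor = √(1.3635/0.6365) = 1.4636.
λ_obs = 521 × 1.4636 = 762.5 nm.

762.5 nm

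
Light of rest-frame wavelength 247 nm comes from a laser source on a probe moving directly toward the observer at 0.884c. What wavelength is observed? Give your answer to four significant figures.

61.29 nm

Relativistic Doppler for wavelength: λ_obs = λ_src · √((1−β)/(1+β)).
With β = 0.884: factor = √(0.116/1.884) = 0.24814.
λ_obs = 247 × 0.24814 = 61.29 nm.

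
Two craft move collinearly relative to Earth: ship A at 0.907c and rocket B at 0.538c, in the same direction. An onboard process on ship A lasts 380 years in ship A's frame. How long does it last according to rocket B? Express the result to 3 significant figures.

548 years

Speed of ship A in rocket B's frame: u = (v_A − v_B)/(1 − v_A v_B/c²) = (0.907 − 0.538)/(1 − 0.907×0.538) = 0.369/0.512034 = 0.72066; |u| = 0.72066c.
γ for this relative speed: γ = 1/√(1 − 0.519351) = 1.4424.
Ship A's interval is proper; time dilation gives Δt_B = γΔτ = 1.4424 × 380 years = 548 years.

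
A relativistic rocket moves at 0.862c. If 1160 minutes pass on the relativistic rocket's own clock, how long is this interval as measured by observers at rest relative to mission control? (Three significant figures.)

2290 minutes

With β = 0.862, γ = 1/√(1 − 0.862²) = 1/√0.256956 = 1.9727.
The onboard clock measures proper time, so the interval in the rest frame of mission control is dilated: Δt = γ·Δτ = 1.9727 × 1160 minutes = 2290 minutes.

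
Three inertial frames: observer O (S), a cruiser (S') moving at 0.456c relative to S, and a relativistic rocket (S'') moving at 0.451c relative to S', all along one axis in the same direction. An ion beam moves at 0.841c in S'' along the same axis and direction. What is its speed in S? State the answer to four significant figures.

Apply u = (u'+v)/(1+u'v) twice. Ion beam in the cruiser frame: (0.841+0.451)/(1+0.841·0.451) = 1.292/1.379291 = 0.93671c.
That velocity, transformed to the rest frame of observer O: (0.93671+0.456)/(1+0.93671·0.456) = 1.39271/1.42713976 = 0.97587c.

0.9759c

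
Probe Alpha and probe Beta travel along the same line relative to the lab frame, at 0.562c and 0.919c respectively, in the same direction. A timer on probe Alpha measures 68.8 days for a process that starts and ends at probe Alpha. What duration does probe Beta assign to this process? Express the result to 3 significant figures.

Transform probe Alpha's velocity into probe Beta's frame: (0.562 − 0.919)/(1 − 0.562·0.919) = −0.357/0.483522, so the relative speed is 0.73833c.
γ for this relative speed: γ = 1/√(1 − 0.545131) = 1.4827.
The clock on probe Alpha records proper time, so probe Beta measures Δt = γΔτ = 1.4827 × 68.8 = 102 days.

102 days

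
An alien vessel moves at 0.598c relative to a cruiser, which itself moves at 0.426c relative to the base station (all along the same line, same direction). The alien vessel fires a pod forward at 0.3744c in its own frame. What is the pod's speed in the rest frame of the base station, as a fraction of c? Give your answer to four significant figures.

0.9119c

Apply u = (u'+v)/(1+u'v) twice. Pod in the cruiser frame: (0.3744+0.598)/(1+0.3744·0.598) = 0.9724/1.2238912 = 0.79452c.
That velocity, transformed to the rest frame of the base station: (0.79452+0.426)/(1+0.79452·0.426) = 1.22052/1.33846552 = 0.91188c.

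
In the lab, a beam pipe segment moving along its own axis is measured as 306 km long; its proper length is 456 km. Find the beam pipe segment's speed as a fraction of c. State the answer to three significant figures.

0.741c

Length contraction gives γ = L₀/L = 456/306 = 1.4902.
β = √(1 − 1/γ²) = √0.549691 = 0.741.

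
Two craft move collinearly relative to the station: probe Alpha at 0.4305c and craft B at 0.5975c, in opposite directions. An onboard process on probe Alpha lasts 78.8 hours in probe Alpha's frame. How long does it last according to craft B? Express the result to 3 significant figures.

137 hours

Speed of probe Alpha in craft B's frame: u = (v_A + v_B)/(1 + v_A v_B/c²) = (0.4305 + 0.5975)/(1 + 0.4305×0.5975) = 1.028/1.25722375 = 0.81767; |u| = 0.81767c.
At |u| = 0.81767c, γ = (1 − 0.668584)^(−1/2) = 1.7371.
The clock on probe Alpha records proper time, so craft B measures Δt = γΔτ = 1.7371 × 78.8 = 137 hours.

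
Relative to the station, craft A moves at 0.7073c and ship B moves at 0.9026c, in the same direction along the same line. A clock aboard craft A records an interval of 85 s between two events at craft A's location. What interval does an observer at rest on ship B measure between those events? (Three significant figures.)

101 s

Speed of craft A in ship B's frame: u = (v_A − v_B)/(1 − v_A v_B/c²) = (0.7073 − 0.9026)/(1 − 0.7073×0.9026) = −0.1953/0.36159102 = −0.54011; |u| = 0.54011c.
At |u| = 0.54011c, γ = (1 − 0.291719)^(−1/2) = 1.1882.
The clock on craft A records proper time, so ship B measures Δt = γΔτ = 1.1882 × 85 = 101 s.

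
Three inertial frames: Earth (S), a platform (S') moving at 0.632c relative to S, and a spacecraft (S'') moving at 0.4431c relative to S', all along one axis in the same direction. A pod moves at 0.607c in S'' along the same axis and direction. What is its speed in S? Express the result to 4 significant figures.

First combine the pod and spacecraft (S''→S'): u₁ = (0.607 + 0.4431)/(1 + 0.607×0.4431) = 1.0501/1.2689617 = 0.82753.
Then combine with the platform (S'→S): u = (0.82753 + 0.632)/(1 + 0.82753×0.632) = 1.45953/1.52299896 = 0.95833.

0.9583c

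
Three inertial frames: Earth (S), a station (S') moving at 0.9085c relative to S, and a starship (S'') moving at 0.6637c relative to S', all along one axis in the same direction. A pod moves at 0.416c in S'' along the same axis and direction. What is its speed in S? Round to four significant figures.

0.9920c

Compose velocities in two stages. Stage 1 (into S'): u₁ = (0.416+0.6637)/(1+0.416×0.6637) = 0.84609.
Stage 2 (into S): u = (0.84609+0.9085)/(1+0.84609×0.9085) = 0.99204, so the speed is 0.9920c.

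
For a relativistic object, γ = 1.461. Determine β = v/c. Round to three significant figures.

β = √(1 − 1/γ²) = √(1 − 1/2.134521) = √0.531511 = 0.729.

0.729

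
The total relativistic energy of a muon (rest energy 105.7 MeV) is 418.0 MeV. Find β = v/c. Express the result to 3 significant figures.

γ = E/(mc²) = 418.0/105.7 = 3.9546.
β = √(1 − 1/γ²) = √(1 − 0.0639433) = √0.9360567 = 0.968.

0.968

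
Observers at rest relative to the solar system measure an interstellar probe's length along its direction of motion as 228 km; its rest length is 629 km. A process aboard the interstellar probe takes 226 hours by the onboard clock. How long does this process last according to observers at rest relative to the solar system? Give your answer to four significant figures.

Length contraction gives γ = L₀/L = 629/228 = 2.75877.
Δt = γΔτ = 2.75877 × 226 = 623.5 hours.

623.5 hours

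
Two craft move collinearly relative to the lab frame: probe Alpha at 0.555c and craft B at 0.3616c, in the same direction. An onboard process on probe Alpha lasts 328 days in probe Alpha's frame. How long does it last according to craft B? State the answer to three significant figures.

338 days

Transform probe Alpha's velocity into craft B's frame: (0.555 − 0.3616)/(1 − 0.555·0.3616) = 0.1934/0.799312, so the relative speed is 0.24196c.
γ for this relative speed: γ = 1/√(1 − 0.0585446) = 1.0306.
The clock on probe Alpha records proper time, so craft B measures Δt = γΔτ = 1.0306 × 328 = 338 days.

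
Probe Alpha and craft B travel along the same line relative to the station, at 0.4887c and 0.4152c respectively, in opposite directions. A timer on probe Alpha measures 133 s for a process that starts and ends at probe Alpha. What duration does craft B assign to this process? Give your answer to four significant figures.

201.6 s

Speed of probe Alpha in craft B's frame: u = (v_A + v_B)/(1 + v_A v_B/c²) = (0.4887 + 0.4152)/(1 + 0.4887×0.4152) = 0.9039/1.20290824 = 0.75143; |u| = 0.75143c.
γ for this relative speed: γ = 1/√(1 − 0.564647) = 1.5156.
The clock on probe Alpha records proper time, so craft B measures Δt = γΔτ = 1.5156 × 133 = 201.6 s.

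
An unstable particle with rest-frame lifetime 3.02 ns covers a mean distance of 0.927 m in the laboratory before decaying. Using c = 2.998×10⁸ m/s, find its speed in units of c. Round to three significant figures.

0.715c

Let x = d/(cτ) = 0.9270 m / (2.998×10⁸ m/s × 3.020×10^-9 s) = 1.0239. Since d = βγcτ, x = βγ = β/√(1−β²).
Solving: β² = x²/(1+x²) = 1.04837/2.04837 = 0.511807, so β = 0.715.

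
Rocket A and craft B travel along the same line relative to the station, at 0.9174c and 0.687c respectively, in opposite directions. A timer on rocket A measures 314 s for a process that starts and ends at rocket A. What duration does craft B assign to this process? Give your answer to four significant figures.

1770 s

Transform rocket A's velocity into craft B's frame: (0.9174 + 0.687)/(1 + 0.9174·0.687) = 1.6044/1.6302538, so the relative speed is 0.98414c.
γ for this relative speed: γ = 1/√(1 − 0.968532) = 5.6372.
The clock on rocket A records proper time, so craft B measures Δt = γΔτ = 5.6372 × 314 = 1770 s.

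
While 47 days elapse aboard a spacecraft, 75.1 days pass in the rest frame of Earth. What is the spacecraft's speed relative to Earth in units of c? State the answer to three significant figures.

γ = Δt/Δτ = 75.1/47 = 1.5979.
β = √(1 − 1/γ²) = √(1 − 0.391652) = √0.608348 = 0.780.

0.780c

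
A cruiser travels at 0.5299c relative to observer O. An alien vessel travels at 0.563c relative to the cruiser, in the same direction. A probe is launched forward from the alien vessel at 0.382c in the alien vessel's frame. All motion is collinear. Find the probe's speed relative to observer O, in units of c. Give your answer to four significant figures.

Compose velocities in two stages. Stage 1 (into S'): u₁ = (0.382+0.563)/(1+0.382×0.563) = 0.77774.
Stage 2 (into S): u = (0.77774+0.5299)/(1+0.77774×0.5299) = 0.92601, so the speed is 0.9260c.

0.9260c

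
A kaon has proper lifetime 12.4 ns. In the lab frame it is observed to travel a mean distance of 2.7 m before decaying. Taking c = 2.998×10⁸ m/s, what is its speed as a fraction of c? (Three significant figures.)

Let x = d/(cτ) = 2.700 m / (2.998×10⁸ m/s × 1.240×10^-8 s) = 0.72629. Since d = βγcτ, x = βγ = β/√(1−β²).
Solving: β² = x²/(1+x²) = 0.527497/1.527497 = 0.345334, so β = 0.588.

0.588c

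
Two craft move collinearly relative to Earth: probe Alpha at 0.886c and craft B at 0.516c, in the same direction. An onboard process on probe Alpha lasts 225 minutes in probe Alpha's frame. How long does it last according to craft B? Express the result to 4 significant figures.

307.5 minutes

Transform probe Alpha's velocity into craft B's frame: (0.886 − 0.516)/(1 − 0.886·0.516) = 0.37/0.542824, so the relative speed is 0.68162c.
γ for this relative speed: γ = 1/√(1 − 0.464606) = 1.3667.
The clock on probe Alpha records proper time, so craft B measures Δt = γΔτ = 1.3667 × 225 = 307.5 minutes.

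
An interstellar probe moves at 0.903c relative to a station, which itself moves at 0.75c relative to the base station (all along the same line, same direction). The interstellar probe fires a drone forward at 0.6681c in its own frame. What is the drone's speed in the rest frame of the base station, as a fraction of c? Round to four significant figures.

First combine the drone and interstellar probe (S''→S'): u₁ = (0.6681 + 0.903)/(1 + 0.6681×0.903) = 1.5711/1.6032943 = 0.97992.
Then combine with the station (S'→S): u = (0.97992 + 0.75)/(1 + 0.97992×0.75) = 1.72992/1.73494 = 0.99711.

0.9971c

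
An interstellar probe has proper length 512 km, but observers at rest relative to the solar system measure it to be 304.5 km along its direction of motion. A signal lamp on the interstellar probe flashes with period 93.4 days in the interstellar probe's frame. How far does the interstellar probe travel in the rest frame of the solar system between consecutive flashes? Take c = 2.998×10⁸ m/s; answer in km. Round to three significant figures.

Length contraction gives γ = L₀/L = 512/304.5 = 1.68144.
β = √(1 − 1/γ²) = 0.80393. Lab-frame period = γτ = 1.68144×93.4 days = 157.05 days. Distance = βc × γτ = 0.80393 × 2.998×10⁸ m/s × 13569120 s = 3.2704×10^15 m = 3.27×10^12 km.

3.27×10^12 km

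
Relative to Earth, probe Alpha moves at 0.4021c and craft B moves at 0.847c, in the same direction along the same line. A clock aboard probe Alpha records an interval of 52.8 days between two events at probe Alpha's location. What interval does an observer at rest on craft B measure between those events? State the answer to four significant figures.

Speed of probe Alpha in craft B's frame: u = (v_A − v_B)/(1 − v_A v_B/c²) = (0.4021 − 0.847)/(1 − 0.4021×0.847) = −0.4449/0.6594213 = −0.67468; |u| = 0.67468c.
At |u| = 0.67468c, γ = (1 − 0.455193)^(−1/2) = 1.3548.
Probe Alpha's interval is proper; time dilation gives Δt_B = γΔτ = 1.3548 × 52.8 days = 71.53 days.

71.53 days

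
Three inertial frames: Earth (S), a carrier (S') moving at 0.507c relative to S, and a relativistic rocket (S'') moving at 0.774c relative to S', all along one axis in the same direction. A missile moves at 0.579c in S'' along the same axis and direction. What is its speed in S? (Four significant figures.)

0.9780c

Compose velocities in two stages. Stage 1 (into S'): u₁ = (0.579+0.774)/(1+0.579×0.774) = 0.9343.
Stage 2 (into S): u = (0.9343+0.507)/(1+0.9343×0.507) = 0.97802, so the speed is 0.9780c.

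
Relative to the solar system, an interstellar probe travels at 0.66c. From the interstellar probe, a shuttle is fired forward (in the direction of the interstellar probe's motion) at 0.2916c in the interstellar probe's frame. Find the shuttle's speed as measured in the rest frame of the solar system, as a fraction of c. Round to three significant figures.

In units of c, u = (u' + v)/(1 + u'v) with u' = 0.2916 and v = 0.66.
Numerator: 0.2916 + 0.66 = 0.9516. Denominator: 1 + (0.2916)(0.66) = 1.192456.
u = 0.9516/1.192456 = 0.79802, so the speed is 0.798c.

0.798c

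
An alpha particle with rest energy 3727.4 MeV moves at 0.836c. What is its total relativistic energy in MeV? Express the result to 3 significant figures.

6790 MeV

With β = 0.836, γ = 1/√(1 − 0.836²) = 1/√0.301104 = 1.8224.
Total energy: E = γmc² = 1.8224 × 3727.4 MeV = 6790 MeV.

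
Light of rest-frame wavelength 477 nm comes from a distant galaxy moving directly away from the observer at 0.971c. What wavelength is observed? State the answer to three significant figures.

Relativistic Doppler for wavelength: λ_obs = λ_src · √((1+β)/(1−β)).
With β = 0.971: factor = √(1.971/0.029) = 8.2441.
λ_obs = 477 × 8.2441 = 3930 nm.

3930 nm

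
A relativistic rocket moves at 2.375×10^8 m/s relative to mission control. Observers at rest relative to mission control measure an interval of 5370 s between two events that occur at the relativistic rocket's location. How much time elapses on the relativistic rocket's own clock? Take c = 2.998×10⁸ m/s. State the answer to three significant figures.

β = v/c = (2.375×10^8 m/s)/(2.998×10⁸ m/s) = 0.792195.
β² = 0.6275729, so γ = 1/√0.3724271 = 1.6386.
The relativistic rocket's clock runs slow as seen from mission control, so Δτ = Δt/γ = 5370/1.6386 = 3280 s.

3280 s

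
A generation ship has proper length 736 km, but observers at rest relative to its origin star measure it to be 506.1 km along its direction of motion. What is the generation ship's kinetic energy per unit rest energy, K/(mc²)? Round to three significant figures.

γ = L₀/L = 736/506.1 = 1.45426.
Since K = (γ−1)mc², K/(mc²) = 1.45426 − 1 = 0.454.

0.454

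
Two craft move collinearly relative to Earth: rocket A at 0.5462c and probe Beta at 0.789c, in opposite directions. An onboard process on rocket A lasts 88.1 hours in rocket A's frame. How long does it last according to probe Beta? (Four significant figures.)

245.0 hours

Transform rocket A's velocity into probe Beta's frame: (0.5462 + 0.789)/(1 + 0.5462·0.789) = 1.3352/1.4309518, so the relative speed is 0.93309c.
At |u| = 0.93309c, γ = (1 − 0.870657)^(−1/2) = 2.7805.
The clock on rocket A records proper time, so probe Beta measures Δt = γΔτ = 2.7805 × 88.1 = 245.0 hours.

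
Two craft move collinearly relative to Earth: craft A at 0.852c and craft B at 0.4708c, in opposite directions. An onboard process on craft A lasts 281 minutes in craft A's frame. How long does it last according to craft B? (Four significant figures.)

852.4 minutes

Speed of craft A in craft B's frame: u = (v_A + v_B)/(1 + v_A v_B/c²) = (0.852 + 0.4708)/(1 + 0.852×0.4708) = 1.3228/1.4011216 = 0.9441; |u| = 0.9441c.
γ for this relative speed: γ = 1/√(1 − 0.891325) = 3.0334.
Craft A's interval is proper; time dilation gives Δt_B = γΔτ = 3.0334 × 281 minutes = 852.4 minutes.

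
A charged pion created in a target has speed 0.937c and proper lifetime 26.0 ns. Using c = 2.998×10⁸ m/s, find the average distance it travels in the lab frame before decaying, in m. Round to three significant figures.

γ = 1/√(1 − β²) = 1/√(1 − 0.877969) = 1/√0.122031 = 1/0.349329 = 2.8626.
Lab-frame lifetime: Δt = γτ = 2.8626 × 26.0 ns = 74.428 ns.
Distance: d = vΔt = 0.937 × 2.998×10⁸ m/s × 7.4428×10^-8 s = 20.9 m.

20.9 m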